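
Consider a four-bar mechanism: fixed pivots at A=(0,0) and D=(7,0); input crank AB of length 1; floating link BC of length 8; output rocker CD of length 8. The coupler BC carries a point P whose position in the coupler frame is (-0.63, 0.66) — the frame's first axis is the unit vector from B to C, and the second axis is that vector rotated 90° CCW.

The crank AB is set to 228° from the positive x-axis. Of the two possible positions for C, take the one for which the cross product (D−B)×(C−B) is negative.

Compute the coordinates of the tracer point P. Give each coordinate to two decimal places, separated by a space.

-0.48 0.15

A=(0,0), D=(7.00,0)
B = A + 1.00·(cos228°, sin228°) = (-0.6691, -0.7431)
|BD| = 7.7051
circle(B,8.00) ∩ circle(D,8.00): a=3.8525, h=7.0113
  candidates: C₊=(2.4892,6.6070) cross=54.022; C₋=(3.8417,-7.3502) cross=-54.022
  mode - wants cross < 0 → take C=(3.8417,-7.3502) (cross=-54.022)
ex = (C−B)/|BC| = (0.5638,-0.8259); ey = (0.8259,0.5638)
P = B + -0.63·ex + 0.66·ey = (-0.4793,0.1493)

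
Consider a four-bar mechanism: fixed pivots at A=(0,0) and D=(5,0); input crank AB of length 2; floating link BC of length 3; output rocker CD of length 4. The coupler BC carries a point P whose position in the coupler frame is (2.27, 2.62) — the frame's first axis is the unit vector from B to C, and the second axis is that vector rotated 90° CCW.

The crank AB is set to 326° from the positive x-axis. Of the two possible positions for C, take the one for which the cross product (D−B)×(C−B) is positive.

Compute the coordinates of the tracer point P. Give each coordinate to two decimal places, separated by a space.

A=(0,0), D=(5.00,0)
B = A + 2.00·(cos326°, sin326°) = (1.6581, -1.1184)
|BD| = 3.5241
circle(B,3.00) ∩ circle(D,4.00): a=0.7689, h=2.8998
  candidates: C₊=(1.4670,1.8755) cross=10.219; C₋=(3.3075,-3.6243) cross=-10.219
  mode + wants cross > 0 → take C=(1.4670,1.8755) (cross=10.219)
ex = (C−B)/|BC| = (-0.0637,0.9980); ey = (-0.9980,-0.0637)
P = B + 2.27·ex + 2.62·ey = (-1.1012,0.9801)

-1.10 0.98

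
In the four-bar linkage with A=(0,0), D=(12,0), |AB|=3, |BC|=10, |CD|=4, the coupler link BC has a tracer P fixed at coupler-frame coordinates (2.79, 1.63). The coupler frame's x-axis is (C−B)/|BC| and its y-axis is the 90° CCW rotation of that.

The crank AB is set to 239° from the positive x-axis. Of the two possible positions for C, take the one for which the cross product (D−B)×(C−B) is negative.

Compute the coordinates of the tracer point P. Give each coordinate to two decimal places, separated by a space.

1.11 -0.73

A=(0,0), D=(12.00,0)
B = A + 3.00·(cos239°, sin239°) = (-1.5451, -2.5715)
|BD| = 13.7870
circle(B,10.00) ∩ circle(D,4.00): a=9.9399, h=1.0951
  candidates: C₊=(8.0161,0.3583) cross=15.098; C₋=(8.4246,-1.7934) cross=-15.098
  mode - wants cross < 0 → take C=(8.4246,-1.7934) (cross=-15.098)
ex = (C−B)/|BC| = (0.9970,0.0778); ey = (-0.0778,0.9970)
P = B + 2.79·ex + 1.63·ey = (1.1096,-0.7294)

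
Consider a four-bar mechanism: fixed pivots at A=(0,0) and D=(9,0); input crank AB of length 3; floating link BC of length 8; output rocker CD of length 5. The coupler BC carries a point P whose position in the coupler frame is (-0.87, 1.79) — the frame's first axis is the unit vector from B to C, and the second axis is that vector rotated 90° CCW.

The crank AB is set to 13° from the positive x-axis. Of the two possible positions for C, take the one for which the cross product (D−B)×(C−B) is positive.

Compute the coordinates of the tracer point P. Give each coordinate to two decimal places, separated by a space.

1.23 1.72

A=(0,0), D=(9.00,0)
B = A + 3.00·(cos13°, sin13°) = (2.9231, 0.6749)
|BD| = 6.1142
circle(B,8.00) ∩ circle(D,5.00): a=6.2464, h=4.9983
  candidates: C₊=(9.6830,4.9531) cross=30.561; C₋=(8.5797,-4.9823) cross=-30.561
  mode + wants cross > 0 → take C=(9.6830,4.9531) (cross=30.561)
ex = (C−B)/|BC| = (0.8450,0.5348); ey = (-0.5348,0.8450)
P = B + -0.87·ex + 1.79·ey = (1.2307,1.7221)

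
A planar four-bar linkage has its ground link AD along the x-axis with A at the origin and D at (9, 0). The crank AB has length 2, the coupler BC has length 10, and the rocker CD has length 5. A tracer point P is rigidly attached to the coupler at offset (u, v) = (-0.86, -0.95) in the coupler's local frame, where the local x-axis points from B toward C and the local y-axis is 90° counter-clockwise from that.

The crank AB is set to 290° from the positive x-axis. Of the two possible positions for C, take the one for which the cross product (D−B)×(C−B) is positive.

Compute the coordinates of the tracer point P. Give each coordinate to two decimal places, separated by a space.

0.70 -3.16

A=(0,0), D=(9.00,0)
B = A + 2.00·(cos290°, sin290°) = (0.6840, -1.8794)
|BD| = 8.5257
circle(B,10.00) ∩ circle(D,5.00): a=8.6613, h=4.9982
  candidates: C₊=(8.0305,4.9051) cross=42.613; C₋=(10.2341,-4.8453) cross=-42.613
  mode + wants cross > 0 → take C=(8.0305,4.9051) (cross=42.613)
ex = (C−B)/|BC| = (0.7346,0.6784); ey = (-0.6784,0.7346)
P = B + -0.86·ex + -0.95·ey = (0.6968,-3.1608)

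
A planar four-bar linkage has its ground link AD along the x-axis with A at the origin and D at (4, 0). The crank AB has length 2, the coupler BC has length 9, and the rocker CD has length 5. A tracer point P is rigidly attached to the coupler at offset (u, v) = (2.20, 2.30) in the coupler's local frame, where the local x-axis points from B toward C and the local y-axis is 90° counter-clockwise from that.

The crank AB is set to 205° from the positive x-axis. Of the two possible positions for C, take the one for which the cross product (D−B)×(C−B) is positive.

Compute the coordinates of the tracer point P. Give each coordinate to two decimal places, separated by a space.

-1.57 2.33

A=(0,0), D=(4.00,0)
B = A + 2.00·(cos205°, sin205°) = (-1.8126, -0.8452)
|BD| = 5.8737
circle(B,9.00) ∩ circle(D,5.00): a=7.7038, h=4.6530
  candidates: C₊=(5.1415,4.8680) cross=27.331; C₋=(6.4806,-4.3413) cross=-27.331
  mode + wants cross > 0 → take C=(5.1415,4.8680) (cross=27.331)
ex = (C−B)/|BC| = (0.7727,0.6348); ey = (-0.6348,0.7727)
P = B + 2.20·ex + 2.30·ey = (-1.5728,2.3285)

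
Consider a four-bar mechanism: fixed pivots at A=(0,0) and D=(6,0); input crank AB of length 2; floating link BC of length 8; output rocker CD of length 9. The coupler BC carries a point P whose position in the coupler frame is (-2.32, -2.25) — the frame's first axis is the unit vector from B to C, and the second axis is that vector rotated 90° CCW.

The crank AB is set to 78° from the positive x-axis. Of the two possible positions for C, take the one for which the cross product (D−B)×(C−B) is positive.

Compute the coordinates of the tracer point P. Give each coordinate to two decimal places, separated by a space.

1.19 -1.18

A=(0,0), D=(6.00,0)
B = A + 2.00·(cos78°, sin78°) = (0.4158, 1.9563)
|BD| = 5.9169
circle(B,8.00) ∩ circle(D,9.00): a=1.5219, h=7.8539
  candidates: C₊=(4.4489,8.8653) cross=46.471; C₋=(-0.7446,-5.9591) cross=-46.471
  mode + wants cross > 0 → take C=(4.4489,8.8653) (cross=46.471)
ex = (C−B)/|BC| = (0.5041,0.8636); ey = (-0.8636,0.5041)
P = B + -2.32·ex + -2.25·ey = (1.1894,-1.1816)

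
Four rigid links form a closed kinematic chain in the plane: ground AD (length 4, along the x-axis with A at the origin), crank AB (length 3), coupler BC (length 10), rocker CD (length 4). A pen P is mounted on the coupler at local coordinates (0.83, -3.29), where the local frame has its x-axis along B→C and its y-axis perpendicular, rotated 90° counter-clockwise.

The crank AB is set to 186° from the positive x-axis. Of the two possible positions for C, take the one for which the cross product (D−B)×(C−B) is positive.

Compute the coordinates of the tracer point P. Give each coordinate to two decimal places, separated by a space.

-1.04 -3.10

A=(0,0), D=(4.00,0)
B = A + 3.00·(cos186°, sin186°) = (-2.9836, -0.3136)
|BD| = 6.9906
circle(B,10.00) ∩ circle(D,4.00): a=9.5034, h=3.1122
  candidates: C₊=(6.3706,3.2218) cross=21.756; C₋=(6.6498,-2.9964) cross=-21.756
  mode + wants cross > 0 → take C=(6.3706,3.2218) (cross=21.756)
ex = (C−B)/|BC| = (0.9354,0.3535); ey = (-0.3535,0.9354)
P = B + 0.83·ex + -3.29·ey = (-1.0440,-3.0977)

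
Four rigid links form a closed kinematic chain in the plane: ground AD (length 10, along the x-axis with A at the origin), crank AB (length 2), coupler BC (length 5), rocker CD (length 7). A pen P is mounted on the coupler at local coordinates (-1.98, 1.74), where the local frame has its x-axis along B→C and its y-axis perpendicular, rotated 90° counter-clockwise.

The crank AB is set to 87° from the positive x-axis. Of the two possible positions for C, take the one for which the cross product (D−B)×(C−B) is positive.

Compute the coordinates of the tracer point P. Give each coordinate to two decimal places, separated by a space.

A=(0,0), D=(10.00,0)
B = A + 2.00·(cos87°, sin87°) = (0.1047, 1.9973)
|BD| = 10.0949
circle(B,5.00) ∩ circle(D,7.00): a=3.8587, h=3.1797
  candidates: C₊=(4.5162,4.3506) cross=32.098; C₋=(3.2580,-1.8830) cross=-32.098
  mode + wants cross > 0 → take C=(4.5162,4.3506) (cross=32.098)
ex = (C−B)/|BC| = (0.8823,0.4707); ey = (-0.4707,0.8823)
P = B + -1.98·ex + 1.74·ey = (-2.4613,2.6005)

-2.46 2.60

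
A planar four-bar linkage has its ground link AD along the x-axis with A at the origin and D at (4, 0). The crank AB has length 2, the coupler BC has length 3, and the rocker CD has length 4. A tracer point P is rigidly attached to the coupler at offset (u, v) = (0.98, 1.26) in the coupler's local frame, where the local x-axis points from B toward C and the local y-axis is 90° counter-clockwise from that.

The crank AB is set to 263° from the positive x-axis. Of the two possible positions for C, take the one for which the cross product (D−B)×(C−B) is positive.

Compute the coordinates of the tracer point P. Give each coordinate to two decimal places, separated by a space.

A=(0,0), D=(4.00,0)
B = A + 2.00·(cos263°, sin263°) = (-0.2437, -1.9851)
|BD| = 4.6851
circle(B,3.00) ∩ circle(D,4.00): a=1.5955, h=2.5406
  candidates: C₊=(0.1250,0.9922) cross=11.903; C₋=(2.2779,-3.6103) cross=-11.903
  mode + wants cross > 0 → take C=(0.1250,0.9922) (cross=11.903)
ex = (C−B)/|BC| = (0.1229,0.9924); ey = (-0.9924,0.1229)
P = B + 0.98·ex + 1.26·ey = (-1.3737,-0.8577)

-1.37 -0.86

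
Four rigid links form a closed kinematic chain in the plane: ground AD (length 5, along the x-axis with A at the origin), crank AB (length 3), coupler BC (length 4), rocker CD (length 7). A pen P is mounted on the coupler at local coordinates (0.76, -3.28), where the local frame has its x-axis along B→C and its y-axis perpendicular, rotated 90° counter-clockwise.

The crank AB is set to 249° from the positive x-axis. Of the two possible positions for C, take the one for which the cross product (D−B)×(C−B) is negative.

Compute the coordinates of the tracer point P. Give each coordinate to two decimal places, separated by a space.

A=(0,0), D=(5.00,0)
B = A + 3.00·(cos249°, sin249°) = (-1.0751, -2.8007)
|BD| = 6.6896
circle(B,4.00) ∩ circle(D,7.00): a=0.8783, h=3.9024
  candidates: C₊=(-1.9113,1.1109) cross=26.105; C₋=(1.3563,-5.9769) cross=-26.105
  mode - wants cross < 0 → take C=(1.3563,-5.9769) (cross=-26.105)
ex = (C−B)/|BC| = (0.6079,-0.7940); ey = (0.7940,0.6079)
P = B + 0.76·ex + -3.28·ey = (-3.2176,-5.3980)

-3.22 -5.40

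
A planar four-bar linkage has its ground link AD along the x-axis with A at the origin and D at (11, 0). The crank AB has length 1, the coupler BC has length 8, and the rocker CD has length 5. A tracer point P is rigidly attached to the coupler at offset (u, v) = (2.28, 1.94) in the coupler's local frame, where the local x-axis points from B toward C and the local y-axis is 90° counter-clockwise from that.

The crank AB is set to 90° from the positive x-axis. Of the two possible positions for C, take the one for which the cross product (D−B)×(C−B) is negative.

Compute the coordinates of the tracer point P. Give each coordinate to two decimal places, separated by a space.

A=(0,0), D=(11.00,0)
B = A + 1.00·(cos90°, sin90°) = (0.0000, 1.0000)
|BD| = 11.0454
circle(B,8.00) ∩ circle(D,5.00): a=7.2881, h=3.2990
  candidates: C₊=(7.5569,3.6256) cross=36.438; C₋=(6.9595,-2.9453) cross=-36.438
  mode - wants cross < 0 → take C=(6.9595,-2.9453) (cross=-36.438)
ex = (C−B)/|BC| = (0.8699,-0.4932); ey = (0.4932,0.8699)
P = B + 2.28·ex + 1.94·ey = (2.9402,1.5633)

2.94 1.56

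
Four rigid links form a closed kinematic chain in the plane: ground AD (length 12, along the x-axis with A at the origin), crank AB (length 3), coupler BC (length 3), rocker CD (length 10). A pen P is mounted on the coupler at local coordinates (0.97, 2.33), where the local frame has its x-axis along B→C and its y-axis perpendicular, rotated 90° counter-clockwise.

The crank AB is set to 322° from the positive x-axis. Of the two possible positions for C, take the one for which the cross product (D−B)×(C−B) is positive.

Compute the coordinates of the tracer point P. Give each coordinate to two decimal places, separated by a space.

A=(0,0), D=(12.00,0)
B = A + 3.00·(cos322°, sin322°) = (2.3640, -1.8470)
|BD| = 9.8114
circle(B,3.00) ∩ circle(D,10.00): a=0.2682, h=2.9880
  candidates: C₊=(2.0650,1.1381) cross=29.316; C₋=(3.1899,-4.7311) cross=-29.316
  mode + wants cross > 0 → take C=(2.0650,1.1381) (cross=29.316)
ex = (C−B)/|BC| = (-0.0997,0.9950); ey = (-0.9950,-0.0997)
P = B + 0.97·ex + 2.33·ey = (-0.0511,-1.1141)

-0.05 -1.11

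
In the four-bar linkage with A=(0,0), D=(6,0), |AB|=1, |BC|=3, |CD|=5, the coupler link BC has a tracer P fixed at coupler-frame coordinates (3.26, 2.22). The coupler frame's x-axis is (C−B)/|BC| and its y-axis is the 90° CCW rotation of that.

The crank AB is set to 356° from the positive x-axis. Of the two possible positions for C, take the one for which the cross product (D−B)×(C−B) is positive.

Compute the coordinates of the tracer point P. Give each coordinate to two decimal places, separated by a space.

A=(0,0), D=(6.00,0)
B = A + 1.00·(cos356°, sin356°) = (0.9976, -0.0698)
|BD| = 5.0029
circle(B,3.00) ∩ circle(D,5.00): a=0.9024, h=2.8611
  candidates: C₊=(1.8600,2.8036) cross=14.314; C₋=(1.9398,-2.9180) cross=-14.314
  mode + wants cross > 0 → take C=(1.8600,2.8036) (cross=14.314)
ex = (C−B)/|BC| = (0.2875,0.9578); ey = (-0.9578,0.2875)
P = B + 3.26·ex + 2.22·ey = (-0.1916,3.6908)

-0.19 3.69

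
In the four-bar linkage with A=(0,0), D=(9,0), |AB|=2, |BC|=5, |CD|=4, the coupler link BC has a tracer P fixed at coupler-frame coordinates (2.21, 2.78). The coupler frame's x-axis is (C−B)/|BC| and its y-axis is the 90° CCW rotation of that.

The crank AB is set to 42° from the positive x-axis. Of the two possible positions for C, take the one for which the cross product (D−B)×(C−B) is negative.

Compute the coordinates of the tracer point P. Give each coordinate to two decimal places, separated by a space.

A=(0,0), D=(9.00,0)
B = A + 2.00·(cos42°, sin42°) = (1.4863, 1.3383)
|BD| = 7.6320
circle(B,5.00) ∩ circle(D,4.00): a=4.4056, h=2.3645
  candidates: C₊=(6.2382,2.8936) cross=18.045; C₋=(5.4090,-1.7621) cross=-18.045
  mode - wants cross < 0 → take C=(5.4090,-1.7621) (cross=-18.045)
ex = (C−B)/|BC| = (0.7845,-0.6201); ey = (0.6201,0.7845)
P = B + 2.21·ex + 2.78·ey = (4.9439,2.1490)

4.94 2.15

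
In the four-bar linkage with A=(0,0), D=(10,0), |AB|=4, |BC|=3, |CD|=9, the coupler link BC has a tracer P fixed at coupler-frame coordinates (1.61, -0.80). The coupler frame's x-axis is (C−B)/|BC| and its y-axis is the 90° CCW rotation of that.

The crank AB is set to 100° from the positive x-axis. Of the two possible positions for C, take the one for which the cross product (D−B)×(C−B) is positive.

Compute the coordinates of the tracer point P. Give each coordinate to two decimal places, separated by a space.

A=(0,0), D=(10.00,0)
B = A + 4.00·(cos100°, sin100°) = (-0.6946, 3.9392)
|BD| = 11.3970
circle(B,3.00) ∩ circle(D,9.00): a=2.5398, h=1.5967
  candidates: C₊=(2.2405,4.5597) cross=18.198; C₋=(1.1368,1.5631) cross=-18.198
  mode + wants cross > 0 → take C=(2.2405,4.5597) (cross=18.198)
ex = (C−B)/|BC| = (0.9784,0.2068); ey = (-0.2068,0.9784)
P = B + 1.61·ex + -0.80·ey = (1.0461,3.4895)

1.05 3.49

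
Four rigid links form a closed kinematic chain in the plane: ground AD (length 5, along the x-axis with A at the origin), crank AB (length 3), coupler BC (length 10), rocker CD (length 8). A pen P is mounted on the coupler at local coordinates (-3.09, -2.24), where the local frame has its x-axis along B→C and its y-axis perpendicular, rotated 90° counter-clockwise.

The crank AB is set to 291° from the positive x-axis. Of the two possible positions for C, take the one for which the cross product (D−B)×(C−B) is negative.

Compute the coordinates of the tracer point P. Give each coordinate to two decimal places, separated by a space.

A=(0,0), D=(5.00,0)
B = A + 3.00·(cos291°, sin291°) = (1.0751, -2.8007)
|BD| = 4.8217
circle(B,10.00) ∩ circle(D,8.00): a=6.1440, h=7.8900
  candidates: C₊=(1.4934,7.1905) cross=38.043; C₋=(10.6593,-5.6544) cross=-38.043
  mode - wants cross < 0 → take C=(10.6593,-5.6544) (cross=-38.043)
ex = (C−B)/|BC| = (0.9584,-0.2854); ey = (0.2854,0.9584)
P = B + -3.09·ex + -2.24·ey = (-2.5256,-4.0658)

-2.53 -4.07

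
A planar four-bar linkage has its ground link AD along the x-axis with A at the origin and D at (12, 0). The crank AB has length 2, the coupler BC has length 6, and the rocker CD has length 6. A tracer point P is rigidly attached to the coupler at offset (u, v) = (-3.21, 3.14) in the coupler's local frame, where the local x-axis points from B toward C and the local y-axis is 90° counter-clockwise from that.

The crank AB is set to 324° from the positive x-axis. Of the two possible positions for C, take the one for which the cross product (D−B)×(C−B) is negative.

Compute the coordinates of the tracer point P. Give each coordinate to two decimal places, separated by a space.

-0.11 2.97

A=(0,0), D=(12.00,0)
B = A + 2.00·(cos324°, sin324°) = (1.6180, -1.1756)
|BD| = 10.4483
circle(B,6.00) ∩ circle(D,6.00): a=5.2242, h=2.9510
  candidates: C₊=(6.4770,2.3444) cross=30.833; C₋=(7.1410,-3.5200) cross=-30.833
  mode - wants cross < 0 → take C=(7.1410,-3.5200) (cross=-30.833)
ex = (C−B)/|BC| = (0.9205,-0.3907); ey = (0.3907,0.9205)
P = B + -3.21·ex + 3.14·ey = (-0.1098,2.9691)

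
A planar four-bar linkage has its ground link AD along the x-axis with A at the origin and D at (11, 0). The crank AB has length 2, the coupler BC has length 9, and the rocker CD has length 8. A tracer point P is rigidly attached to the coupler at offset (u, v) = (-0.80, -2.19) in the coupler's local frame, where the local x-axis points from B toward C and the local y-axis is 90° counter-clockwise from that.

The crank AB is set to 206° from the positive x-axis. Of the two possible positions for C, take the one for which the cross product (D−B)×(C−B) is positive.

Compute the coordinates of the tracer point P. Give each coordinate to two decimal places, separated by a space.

A=(0,0), D=(11.00,0)
B = A + 2.00·(cos206°, sin206°) = (-1.7976, -0.8767)
|BD| = 12.8276
circle(B,9.00) ∩ circle(D,8.00): a=7.0764, h=5.5610
  candidates: C₊=(4.8822,5.1549) cross=71.334; C₋=(5.6424,-5.9410) cross=-71.334
  mode + wants cross > 0 → take C=(4.8822,5.1549) (cross=71.334)
ex = (C−B)/|BC| = (0.7422,0.6702); ey = (-0.6702,0.7422)
P = B + -0.80·ex + -2.19·ey = (-0.9237,-3.0383)

-0.92 -3.04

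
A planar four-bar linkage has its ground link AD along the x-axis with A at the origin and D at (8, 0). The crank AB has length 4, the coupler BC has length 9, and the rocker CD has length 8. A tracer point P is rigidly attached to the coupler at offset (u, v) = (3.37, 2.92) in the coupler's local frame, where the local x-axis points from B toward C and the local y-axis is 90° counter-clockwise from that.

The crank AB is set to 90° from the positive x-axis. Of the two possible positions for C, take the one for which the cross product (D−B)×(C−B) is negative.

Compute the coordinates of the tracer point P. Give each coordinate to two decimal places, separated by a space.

A=(0,0), D=(8.00,0)
B = A + 4.00·(cos90°, sin90°) = (0.0000, 4.0000)
|BD| = 8.9443
circle(B,9.00) ∩ circle(D,8.00): a=5.4225, h=7.1831
  candidates: C₊=(8.0624,7.9998) cross=64.248; C₋=(1.6376,-4.8498) cross=-64.248
  mode - wants cross < 0 → take C=(1.6376,-4.8498) (cross=-64.248)
ex = (C−B)/|BC| = (0.1820,-0.9833); ey = (0.9833,0.1820)
P = B + 3.37·ex + 2.92·ey = (3.4845,1.2176)

3.48 1.22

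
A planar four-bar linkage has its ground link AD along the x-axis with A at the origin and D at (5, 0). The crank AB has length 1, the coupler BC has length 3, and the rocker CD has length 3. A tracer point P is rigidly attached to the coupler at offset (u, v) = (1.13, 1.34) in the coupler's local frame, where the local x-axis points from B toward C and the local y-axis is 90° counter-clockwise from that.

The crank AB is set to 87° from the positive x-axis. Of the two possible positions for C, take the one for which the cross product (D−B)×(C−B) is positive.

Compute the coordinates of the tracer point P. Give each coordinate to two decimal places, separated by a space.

0.62 2.66

A=(0,0), D=(5.00,0)
B = A + 1.00·(cos87°, sin87°) = (0.0523, 0.9986)
|BD| = 5.0474
circle(B,3.00) ∩ circle(D,3.00): a=2.5237, h=1.6220
  candidates: C₊=(2.8471,2.0892) cross=8.187; C₋=(2.2053,-1.0906) cross=-8.187
  mode + wants cross > 0 → take C=(2.8471,2.0892) (cross=8.187)
ex = (C−B)/|BC| = (0.9316,0.3635); ey = (-0.3635,0.9316)
P = B + 1.13·ex + 1.34·ey = (0.6179,2.6577)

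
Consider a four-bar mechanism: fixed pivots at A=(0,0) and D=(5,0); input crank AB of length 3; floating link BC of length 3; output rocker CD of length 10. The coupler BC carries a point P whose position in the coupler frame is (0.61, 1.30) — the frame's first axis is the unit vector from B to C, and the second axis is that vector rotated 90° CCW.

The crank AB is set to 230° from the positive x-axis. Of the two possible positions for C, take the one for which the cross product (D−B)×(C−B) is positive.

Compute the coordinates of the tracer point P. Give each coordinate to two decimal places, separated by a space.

A=(0,0), D=(5.00,0)
B = A + 3.00·(cos230°, sin230°) = (-1.9284, -2.2981)
|BD| = 7.2996
circle(B,3.00) ∩ circle(D,10.00): a=-2.5835, h=1.5250
  candidates: C₊=(-4.8606,-1.6640) cross=11.132; C₋=(-3.9003,-4.5590) cross=-11.132
  mode + wants cross > 0 → take C=(-4.8606,-1.6640) (cross=11.132)
ex = (C−B)/|BC| = (-0.9774,0.2114); ey = (-0.2114,-0.9774)
P = B + 0.61·ex + 1.30·ey = (-2.7994,-3.4398)

-2.80 -3.44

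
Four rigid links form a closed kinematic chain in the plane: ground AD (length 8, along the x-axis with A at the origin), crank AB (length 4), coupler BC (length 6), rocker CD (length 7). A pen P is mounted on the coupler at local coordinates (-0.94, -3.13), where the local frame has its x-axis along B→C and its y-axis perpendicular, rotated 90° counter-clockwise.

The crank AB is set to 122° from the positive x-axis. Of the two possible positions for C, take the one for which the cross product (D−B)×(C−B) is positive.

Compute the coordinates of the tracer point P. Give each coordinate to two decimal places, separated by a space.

-1.96 0.13

A=(0,0), D=(8.00,0)
B = A + 4.00·(cos122°, sin122°) = (-2.1197, 3.3922)
|BD| = 10.6731
circle(B,6.00) ∩ circle(D,7.00): a=4.7275, h=3.6946
  candidates: C₊=(3.5370,5.3927) cross=39.433; C₋=(1.1885,-1.6134) cross=-39.433
  mode + wants cross > 0 → take C=(3.5370,5.3927) (cross=39.433)
ex = (C−B)/|BC| = (0.9428,0.3334); ey = (-0.3334,0.9428)
P = B + -0.94·ex + -3.13·ey = (-1.9623,0.1279)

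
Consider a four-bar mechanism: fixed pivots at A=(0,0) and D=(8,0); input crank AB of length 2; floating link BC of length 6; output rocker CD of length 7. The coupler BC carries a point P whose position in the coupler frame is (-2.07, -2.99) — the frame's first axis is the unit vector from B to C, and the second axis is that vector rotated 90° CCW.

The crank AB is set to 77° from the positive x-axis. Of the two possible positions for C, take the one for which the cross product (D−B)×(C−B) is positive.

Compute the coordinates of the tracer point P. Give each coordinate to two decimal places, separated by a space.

A=(0,0), D=(8.00,0)
B = A + 2.00·(cos77°, sin77°) = (0.4499, 1.9487)
|BD| = 7.7975
circle(B,6.00) ∩ circle(D,7.00): a=3.0652, h=5.1580
  candidates: C₊=(4.7069,6.1770) cross=40.220; C₋=(2.1287,-3.8116) cross=-40.220
  mode + wants cross > 0 → take C=(4.7069,6.1770) (cross=40.220)
ex = (C−B)/|BC| = (0.7095,0.7047); ey = (-0.7047,0.7095)
P = B + -2.07·ex + -2.99·ey = (1.0883,-1.6314)

1.09 -1.63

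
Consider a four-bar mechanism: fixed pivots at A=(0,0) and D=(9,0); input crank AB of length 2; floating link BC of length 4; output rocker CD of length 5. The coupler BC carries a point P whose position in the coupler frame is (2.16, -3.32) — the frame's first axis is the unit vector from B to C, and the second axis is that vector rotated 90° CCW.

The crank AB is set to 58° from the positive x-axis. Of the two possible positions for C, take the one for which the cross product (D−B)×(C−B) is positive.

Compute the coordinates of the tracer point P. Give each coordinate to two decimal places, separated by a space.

4.08 -0.86

A=(0,0), D=(9.00,0)
B = A + 2.00·(cos58°, sin58°) = (1.0598, 1.6961)
|BD| = 8.1193
circle(B,4.00) ∩ circle(D,5.00): a=3.5054, h=1.9267
  candidates: C₊=(4.8904,2.8480) cross=15.643; C₋=(4.0854,-0.9203) cross=-15.643
  mode + wants cross > 0 → take C=(4.8904,2.8480) (cross=15.643)
ex = (C−B)/|BC| = (0.9576,0.2880); ey = (-0.2880,0.9576)
P = B + 2.16·ex + -3.32·ey = (4.0844,-0.8612)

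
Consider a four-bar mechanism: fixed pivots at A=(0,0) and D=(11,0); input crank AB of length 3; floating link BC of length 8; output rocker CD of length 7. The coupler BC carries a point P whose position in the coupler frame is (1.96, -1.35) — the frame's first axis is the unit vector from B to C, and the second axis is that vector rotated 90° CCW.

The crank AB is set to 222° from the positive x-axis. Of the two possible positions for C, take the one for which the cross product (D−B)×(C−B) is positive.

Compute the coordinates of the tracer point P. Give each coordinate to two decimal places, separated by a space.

0.15 -2.05

A=(0,0), D=(11.00,0)
B = A + 3.00·(cos222°, sin222°) = (-2.2294, -2.0074)
|BD| = 13.3809
circle(B,8.00) ∩ circle(D,7.00): a=7.2509, h=3.3799
  candidates: C₊=(4.4324,2.4221) cross=45.226; C₋=(5.4465,-4.2613) cross=-45.226
  mode + wants cross > 0 → take C=(4.4324,2.4221) (cross=45.226)
ex = (C−B)/|BC| = (0.8327,0.5537); ey = (-0.5537,0.8327)
P = B + 1.96·ex + -1.35·ey = (0.1502,-2.0464)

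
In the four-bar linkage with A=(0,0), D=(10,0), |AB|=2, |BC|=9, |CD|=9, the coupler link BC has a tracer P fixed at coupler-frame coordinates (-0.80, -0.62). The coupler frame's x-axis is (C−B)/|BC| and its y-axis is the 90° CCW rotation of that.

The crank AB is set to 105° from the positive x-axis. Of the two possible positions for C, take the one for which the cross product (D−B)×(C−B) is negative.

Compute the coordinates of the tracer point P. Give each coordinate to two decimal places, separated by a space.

A=(0,0), D=(10.00,0)
B = A + 2.00·(cos105°, sin105°) = (-0.5176, 1.9319)
|BD| = 10.6936
circle(B,9.00) ∩ circle(D,9.00): a=5.3468, h=7.2396
  candidates: C₊=(6.0491,8.0864) cross=77.417; C₋=(3.4333,-6.1546) cross=-77.417
  mode - wants cross < 0 → take C=(3.4333,-6.1546) (cross=-77.417)
ex = (C−B)/|BC| = (0.4390,-0.8985); ey = (0.8985,0.4390)
P = B + -0.80·ex + -0.62·ey = (-1.4259,2.3785)

-1.43 2.38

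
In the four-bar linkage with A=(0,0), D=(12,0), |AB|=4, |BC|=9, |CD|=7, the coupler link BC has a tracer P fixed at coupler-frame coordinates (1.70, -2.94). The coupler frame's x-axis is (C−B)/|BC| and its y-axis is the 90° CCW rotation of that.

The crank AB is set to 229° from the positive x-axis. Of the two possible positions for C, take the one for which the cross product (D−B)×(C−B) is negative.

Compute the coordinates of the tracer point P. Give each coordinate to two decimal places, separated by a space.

A=(0,0), D=(12.00,0)
B = A + 4.00·(cos229°, sin229°) = (-2.6242, -3.0188)
|BD| = 14.9326
circle(B,9.00) ∩ circle(D,7.00): a=8.5378, h=2.8472
  candidates: C₊=(5.1616,1.4956) cross=42.516; C₋=(6.3128,-4.0812) cross=-42.516
  mode - wants cross < 0 → take C=(6.3128,-4.0812) (cross=-42.516)
ex = (C−B)/|BC| = (0.9930,-0.1180); ey = (0.1180,0.9930)
P = B + 1.70·ex + -2.94·ey = (-1.2832,-6.1390)

-1.28 -6.14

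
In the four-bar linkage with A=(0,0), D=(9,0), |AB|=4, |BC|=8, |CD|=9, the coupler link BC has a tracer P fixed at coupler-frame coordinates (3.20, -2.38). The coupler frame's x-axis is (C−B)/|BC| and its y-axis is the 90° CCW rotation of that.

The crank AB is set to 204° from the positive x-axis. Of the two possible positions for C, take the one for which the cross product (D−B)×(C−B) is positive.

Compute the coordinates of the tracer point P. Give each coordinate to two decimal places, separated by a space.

0.20 -0.59

A=(0,0), D=(9.00,0)
B = A + 4.00·(cos204°, sin204°) = (-3.6542, -1.6269)
|BD| = 12.7583
circle(B,8.00) ∩ circle(D,9.00): a=5.7129, h=5.6002
  candidates: C₊=(1.2980,4.6561) cross=71.449; C₋=(2.7263,-6.4529) cross=-71.449
  mode + wants cross > 0 → take C=(1.2980,4.6561) (cross=71.449)
ex = (C−B)/|BC| = (0.6190,0.7854); ey = (-0.7854,0.6190)
P = B + 3.20·ex + -2.38·ey = (0.1959,-0.5870)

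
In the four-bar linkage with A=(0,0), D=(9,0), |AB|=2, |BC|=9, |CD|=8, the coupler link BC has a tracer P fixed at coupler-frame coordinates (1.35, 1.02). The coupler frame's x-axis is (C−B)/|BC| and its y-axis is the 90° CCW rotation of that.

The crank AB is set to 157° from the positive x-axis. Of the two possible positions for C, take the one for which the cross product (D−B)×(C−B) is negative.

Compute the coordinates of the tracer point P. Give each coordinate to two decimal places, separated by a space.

A=(0,0), D=(9.00,0)
B = A + 2.00·(cos157°, sin157°) = (-1.8410, 0.7815)
|BD| = 10.8691
circle(B,9.00) ∩ circle(D,8.00): a=6.2166, h=6.5080
  candidates: C₊=(4.8274,6.8256) cross=70.736; C₋=(3.8916,-6.1566) cross=-70.736
  mode - wants cross < 0 → take C=(3.8916,-6.1566) (cross=-70.736)
ex = (C−B)/|BC| = (0.6370,-0.7709); ey = (0.7709,0.6370)
P = B + 1.35·ex + 1.02·ey = (-0.1948,0.3904)

-0.19 0.39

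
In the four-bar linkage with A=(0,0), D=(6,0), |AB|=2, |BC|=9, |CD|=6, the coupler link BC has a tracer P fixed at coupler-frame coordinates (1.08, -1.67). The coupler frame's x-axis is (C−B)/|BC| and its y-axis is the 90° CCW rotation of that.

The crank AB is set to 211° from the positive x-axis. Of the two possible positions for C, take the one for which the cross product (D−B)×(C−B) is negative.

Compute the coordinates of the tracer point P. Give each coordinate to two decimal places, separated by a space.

A=(0,0), D=(6.00,0)
B = A + 2.00·(cos211°, sin211°) = (-1.7143, -1.0301)
|BD| = 7.7828
circle(B,9.00) ∩ circle(D,6.00): a=6.7824, h=5.9160
  candidates: C₊=(4.2254,5.7316) cross=46.043; C₋=(5.7914,-5.9964) cross=-46.043
  mode - wants cross < 0 → take C=(5.7914,-5.9964) (cross=-46.043)
ex = (C−B)/|BC| = (0.8340,-0.5518); ey = (0.5518,0.8340)
P = B + 1.08·ex + -1.67·ey = (-1.7352,-3.0188)

-1.74 -3.02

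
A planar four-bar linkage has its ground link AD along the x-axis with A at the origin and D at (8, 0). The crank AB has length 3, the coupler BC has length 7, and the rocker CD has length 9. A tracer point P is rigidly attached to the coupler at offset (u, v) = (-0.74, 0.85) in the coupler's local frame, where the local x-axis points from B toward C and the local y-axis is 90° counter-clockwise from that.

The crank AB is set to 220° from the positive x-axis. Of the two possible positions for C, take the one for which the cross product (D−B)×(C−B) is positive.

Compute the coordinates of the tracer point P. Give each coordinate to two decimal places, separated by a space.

-3.36 -2.31

A=(0,0), D=(8.00,0)
B = A + 3.00·(cos220°, sin220°) = (-2.2981, -1.9284)
|BD| = 10.4771
circle(B,7.00) ∩ circle(D,9.00): a=3.7114, h=5.9351
  candidates: C₊=(0.2575,4.5884) cross=62.183; C₋=(2.4423,-7.0790) cross=-62.183
  mode + wants cross > 0 → take C=(0.2575,4.5884) (cross=62.183)
ex = (C−B)/|BC| = (0.3651,0.9310); ey = (-0.9310,0.3651)
P = B + -0.74·ex + 0.85·ey = (-3.3596,-2.3070)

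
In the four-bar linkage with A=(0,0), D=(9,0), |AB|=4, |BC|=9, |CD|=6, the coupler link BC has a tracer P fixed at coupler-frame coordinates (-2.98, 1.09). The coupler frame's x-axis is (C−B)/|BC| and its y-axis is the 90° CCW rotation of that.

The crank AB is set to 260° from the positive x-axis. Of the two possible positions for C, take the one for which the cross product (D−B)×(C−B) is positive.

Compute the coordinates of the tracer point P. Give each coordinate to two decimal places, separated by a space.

A=(0,0), D=(9.00,0)
B = A + 4.00·(cos260°, sin260°) = (-0.6946, -3.9392)
|BD| = 10.4644
circle(B,9.00) ∩ circle(D,6.00): a=7.3823, h=5.1479
  candidates: C₊=(4.2068,3.6090) cross=53.870; C₋=(8.0826,-5.9294) cross=-53.870
  mode + wants cross > 0 → take C=(4.2068,3.6090) (cross=53.870)
ex = (C−B)/|BC| = (0.5446,0.8387); ey = (-0.8387,0.5446)
P = B + -2.98·ex + 1.09·ey = (-3.2317,-5.8449)

-3.23 -5.84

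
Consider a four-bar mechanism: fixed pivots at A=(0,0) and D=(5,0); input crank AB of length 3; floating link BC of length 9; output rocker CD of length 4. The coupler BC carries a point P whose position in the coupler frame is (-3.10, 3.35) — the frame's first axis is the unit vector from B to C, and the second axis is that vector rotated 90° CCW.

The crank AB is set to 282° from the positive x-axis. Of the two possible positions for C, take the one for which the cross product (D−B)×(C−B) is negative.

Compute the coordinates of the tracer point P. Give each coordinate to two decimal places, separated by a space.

-3.50 -0.98

A=(0,0), D=(5.00,0)
B = A + 3.00·(cos282°, sin282°) = (0.6237, -2.9344)
|BD| = 5.2690
circle(B,9.00) ∩ circle(D,4.00): a=8.8026, h=1.8745
  candidates: C₊=(6.8910,3.5248) cross=9.877; C₋=(8.9788,0.4111) cross=-9.877
  mode - wants cross < 0 → take C=(8.9788,0.4111) (cross=-9.877)
ex = (C−B)/|BC| = (0.9283,0.3717); ey = (-0.3717,0.9283)
P = B + -3.10·ex + 3.35·ey = (-3.4994,-0.9768)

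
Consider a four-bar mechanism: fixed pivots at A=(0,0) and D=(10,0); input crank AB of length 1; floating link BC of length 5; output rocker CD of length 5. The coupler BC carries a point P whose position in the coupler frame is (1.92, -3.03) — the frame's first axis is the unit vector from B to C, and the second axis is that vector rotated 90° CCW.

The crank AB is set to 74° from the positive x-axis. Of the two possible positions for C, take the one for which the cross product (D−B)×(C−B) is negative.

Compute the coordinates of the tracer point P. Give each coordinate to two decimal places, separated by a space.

1.17 -2.51

A=(0,0), D=(10.00,0)
B = A + 1.00·(cos74°, sin74°) = (0.2756, 0.9613)
|BD| = 9.7718
circle(B,5.00) ∩ circle(D,5.00): a=4.8859, h=1.0622
  candidates: C₊=(5.2423,1.5376) cross=10.379; C₋=(5.0333,-0.5764) cross=-10.379
  mode - wants cross < 0 → take C=(5.0333,-0.5764) (cross=-10.379)
ex = (C−B)/|BC| = (0.9515,-0.3075); ey = (0.3075,0.9515)
P = B + 1.92·ex + -3.03·ey = (1.1708,-2.5124)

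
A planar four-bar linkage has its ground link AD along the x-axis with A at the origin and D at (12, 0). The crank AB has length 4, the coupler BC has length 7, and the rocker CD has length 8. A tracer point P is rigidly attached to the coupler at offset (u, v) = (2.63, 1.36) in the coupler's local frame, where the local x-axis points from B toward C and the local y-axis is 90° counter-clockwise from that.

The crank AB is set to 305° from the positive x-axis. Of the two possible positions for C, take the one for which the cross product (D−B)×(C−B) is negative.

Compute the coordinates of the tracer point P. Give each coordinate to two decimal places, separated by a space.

5.24 -3.54

A=(0,0), D=(12.00,0)
B = A + 4.00·(cos305°, sin305°) = (2.2943, -3.2766)
|BD| = 10.2439
circle(B,7.00) ∩ circle(D,8.00): a=4.3898, h=5.4525
  candidates: C₊=(4.7094,3.2936) cross=55.855; C₋=(8.1975,-7.0385) cross=-55.855
  mode - wants cross < 0 → take C=(8.1975,-7.0385) (cross=-55.855)
ex = (C−B)/|BC| = (0.8433,-0.5374); ey = (0.5374,0.8433)
P = B + 2.63·ex + 1.36·ey = (5.2431,-3.5431)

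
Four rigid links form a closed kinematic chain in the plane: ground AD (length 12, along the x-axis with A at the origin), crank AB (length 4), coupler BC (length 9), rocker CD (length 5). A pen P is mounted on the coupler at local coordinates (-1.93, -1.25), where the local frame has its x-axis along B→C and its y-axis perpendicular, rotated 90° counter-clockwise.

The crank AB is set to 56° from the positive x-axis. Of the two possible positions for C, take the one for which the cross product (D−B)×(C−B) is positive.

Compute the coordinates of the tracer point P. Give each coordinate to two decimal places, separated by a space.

A=(0,0), D=(12.00,0)
B = A + 4.00·(cos56°, sin56°) = (2.2368, 3.3162)
|BD| = 10.3110
circle(B,9.00) ∩ circle(D,5.00): a=7.8711, h=4.3642
  candidates: C₊=(11.0932,4.9171) cross=45.000; C₋=(8.2861,-3.3476) cross=-45.000
  mode + wants cross > 0 → take C=(11.0932,4.9171) (cross=45.000)
ex = (C−B)/|BC| = (0.9841,0.1779); ey = (-0.1779,0.9841)
P = B + -1.93·ex + -1.25·ey = (0.5599,1.7428)

0.56 1.74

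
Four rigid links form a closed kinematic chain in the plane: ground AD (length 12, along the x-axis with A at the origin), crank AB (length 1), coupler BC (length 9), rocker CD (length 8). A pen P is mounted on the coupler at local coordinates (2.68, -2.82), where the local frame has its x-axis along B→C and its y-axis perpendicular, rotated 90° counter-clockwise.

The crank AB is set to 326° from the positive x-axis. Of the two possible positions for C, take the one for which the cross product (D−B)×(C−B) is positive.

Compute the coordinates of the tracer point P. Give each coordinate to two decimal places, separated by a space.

A=(0,0), D=(12.00,0)
B = A + 1.00·(cos326°, sin326°) = (0.8290, -0.5592)
|BD| = 11.1849
circle(B,9.00) ∩ circle(D,8.00): a=6.3524, h=6.3755
  candidates: C₊=(6.8548,6.1259) cross=71.309; C₋=(7.4923,-6.6091) cross=-71.309
  mode + wants cross > 0 → take C=(6.8548,6.1259) (cross=71.309)
ex = (C−B)/|BC| = (0.6695,0.7428); ey = (-0.7428,0.6695)
P = B + 2.68·ex + -2.82·ey = (4.7180,-0.4566)

4.72 -0.46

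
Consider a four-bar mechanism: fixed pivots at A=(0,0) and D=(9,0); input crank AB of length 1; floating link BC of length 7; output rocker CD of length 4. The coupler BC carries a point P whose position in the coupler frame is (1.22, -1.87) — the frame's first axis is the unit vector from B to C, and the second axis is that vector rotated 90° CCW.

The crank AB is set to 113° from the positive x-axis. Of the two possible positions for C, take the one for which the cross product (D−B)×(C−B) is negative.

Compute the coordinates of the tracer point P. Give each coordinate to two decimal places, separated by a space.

-0.20 -1.30

A=(0,0), D=(9.00,0)
B = A + 1.00·(cos113°, sin113°) = (-0.3907, 0.9205)
|BD| = 9.4357
circle(B,7.00) ∩ circle(D,4.00): a=6.4665, h=2.6803
  candidates: C₊=(6.3064,2.9571) cross=25.290; C₋=(5.7835,-2.3778) cross=-25.290
  mode - wants cross < 0 → take C=(5.7835,-2.3778) (cross=-25.290)
ex = (C−B)/|BC| = (0.8820,-0.4712); ey = (0.4712,0.8820)
P = B + 1.22·ex + -1.87·ey = (-0.1958,-1.3037)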